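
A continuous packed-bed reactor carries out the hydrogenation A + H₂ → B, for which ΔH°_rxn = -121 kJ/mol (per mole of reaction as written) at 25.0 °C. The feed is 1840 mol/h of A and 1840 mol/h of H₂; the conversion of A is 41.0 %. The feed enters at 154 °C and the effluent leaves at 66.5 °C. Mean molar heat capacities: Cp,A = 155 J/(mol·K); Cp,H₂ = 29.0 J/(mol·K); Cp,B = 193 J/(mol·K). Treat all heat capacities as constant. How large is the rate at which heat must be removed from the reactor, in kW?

Q_out = 33.5 kW

Extent of reaction ξ = 0.410 × 1840 = 754.4 mol/h
Reaction term: ξ·ΔH°_rxn = 754.4 × -121 = -91282 kJ/h
Sensible, feed 154→25 °C: -43674 kJ/h
Outlet flows (mol/h): A 1085.6, H₂ 1085.6, B 754.4
Sensible, products 25→66.5 °C: 14332 kJ/h
Q = ΔH = -120620 kJ/h = -33.507 kW
Heat removed = 33.507 kW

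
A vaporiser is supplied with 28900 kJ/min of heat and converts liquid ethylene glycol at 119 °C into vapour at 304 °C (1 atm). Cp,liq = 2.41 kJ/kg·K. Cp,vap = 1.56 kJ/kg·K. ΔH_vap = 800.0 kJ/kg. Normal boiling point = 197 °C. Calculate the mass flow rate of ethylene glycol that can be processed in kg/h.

ṁ = 1500 kg/h

Δh = 2.41×(197−119) + 800.0 + 1.56×(304−197) = 1154.9 kJ/kg
Q = 28900 kJ/min = 481.67 kJ/s = 1.734e+06 kJ/h
ṁ = Q/Δh = 1.734e+06 / 1154.9 = 1501.4 kg/h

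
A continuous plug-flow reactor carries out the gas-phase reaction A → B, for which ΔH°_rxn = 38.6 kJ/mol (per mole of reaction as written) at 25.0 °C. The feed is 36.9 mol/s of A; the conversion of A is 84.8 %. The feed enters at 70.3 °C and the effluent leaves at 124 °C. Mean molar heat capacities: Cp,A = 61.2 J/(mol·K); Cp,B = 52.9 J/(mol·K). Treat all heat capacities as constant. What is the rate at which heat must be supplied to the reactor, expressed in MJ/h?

Q_in = 4690 MJ/h

Extent of reaction ξ = 0.848 × 36.9 = 31.291 mol/s
Reaction term: ξ·ΔH°_rxn = 31.291 × 38.6 = 1207.8 kJ/s
Sensible, feed 70.3→25 °C: -102.3 kJ/s
Outlet flows (mol/s): A 5.6088, B 31.291
Sensible, products 25→124 °C: 197.86 kJ/s
Q = ΔH = 1303.4 kJ/s = 1303.4 kW
Heat supplied = 4692.2 MJ/h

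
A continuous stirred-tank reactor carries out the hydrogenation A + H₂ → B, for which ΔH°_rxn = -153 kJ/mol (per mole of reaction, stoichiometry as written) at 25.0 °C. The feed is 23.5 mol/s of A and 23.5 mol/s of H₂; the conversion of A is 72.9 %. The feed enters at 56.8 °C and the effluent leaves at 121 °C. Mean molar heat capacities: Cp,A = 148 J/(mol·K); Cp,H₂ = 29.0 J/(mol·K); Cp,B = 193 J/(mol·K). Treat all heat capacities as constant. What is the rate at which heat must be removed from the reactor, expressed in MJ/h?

Extent of reaction ξ = 0.729 × 23.5 = 17.131 mol/s
Reaction term: ξ·ΔH°_rxn = 17.131 × -153 = -2621.1 kJ/s
Sensible, feed 56.8→25 °C: -132.27 kJ/s
Outlet flows (mol/s): A 6.3685, H₂ 6.3685, B 17.131
Sensible, products 25→121 °C: 425.63 kJ/s
Q = ΔH = -2327.8 kJ/s = -2327.8 kW
Heat removed = 8380 MJ/h

Q_out = 8380 MJ/h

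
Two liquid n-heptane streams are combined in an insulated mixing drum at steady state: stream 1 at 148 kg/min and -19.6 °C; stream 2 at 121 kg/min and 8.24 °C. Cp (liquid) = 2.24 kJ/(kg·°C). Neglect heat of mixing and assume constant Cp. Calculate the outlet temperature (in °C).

Energy balance with Q = 0: Σ ṁᵢCp,ᵢ(T_out − Tᵢ) = 0
Σ ṁᵢCp,ᵢTᵢ = 148×2.24×-19.6 + 121×2.24×8.24 = -4264.4
Σ ṁᵢCp,ᵢ = 148×2.24 + 121×2.24 = 602.56
T_out = -4264.4 / 602.56 = -7.0772 °C

T_out = -7.08 °C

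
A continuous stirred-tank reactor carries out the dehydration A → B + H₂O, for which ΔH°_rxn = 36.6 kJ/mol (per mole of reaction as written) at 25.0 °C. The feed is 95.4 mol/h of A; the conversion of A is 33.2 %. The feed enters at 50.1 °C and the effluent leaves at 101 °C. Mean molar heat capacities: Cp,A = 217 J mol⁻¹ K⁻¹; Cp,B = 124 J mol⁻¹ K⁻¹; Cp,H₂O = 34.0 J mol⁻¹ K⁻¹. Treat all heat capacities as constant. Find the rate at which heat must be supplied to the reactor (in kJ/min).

Extent of reaction ξ = 0.332 × 95.4 = 31.673 mol/h
Reaction term: ξ·ΔH°_rxn = 31.673 × 36.6 = 1159.2 kJ/h
Sensible, feed 50.1→25 °C: -519.62 kJ/h
Outlet flows (mol/h): A 63.727, B 31.673, H₂O 31.673
Sensible, products 25→101 °C: 1431.3 kJ/h
Q = ΔH = 2070.9 kJ/h = 0.57526 kW
Heat supplied = 34.515 kJ/min

Q_in = 34.5 kJ/min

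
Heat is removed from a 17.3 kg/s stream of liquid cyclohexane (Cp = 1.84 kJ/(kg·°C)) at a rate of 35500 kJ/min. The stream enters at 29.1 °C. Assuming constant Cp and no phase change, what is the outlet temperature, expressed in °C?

T_out = 10.5 °C

Q = 35500 kJ/min = 591.67 kJ/s
ΔT = Q/(ṁ·Cp) = 591.67/(17.3×1.84) = 18.587 K
T_out = 29.1 − 18.587 = 10.513 °C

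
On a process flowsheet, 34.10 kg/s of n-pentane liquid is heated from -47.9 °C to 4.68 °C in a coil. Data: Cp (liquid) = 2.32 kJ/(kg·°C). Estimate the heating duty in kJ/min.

Q = ṁ·Cp·ΔT = 34.10 × 2.32 × (4.68 − -47.9) = 4159.7 kJ/s
Heating duty = 249580 kJ/min

Q = 250000 kJ/min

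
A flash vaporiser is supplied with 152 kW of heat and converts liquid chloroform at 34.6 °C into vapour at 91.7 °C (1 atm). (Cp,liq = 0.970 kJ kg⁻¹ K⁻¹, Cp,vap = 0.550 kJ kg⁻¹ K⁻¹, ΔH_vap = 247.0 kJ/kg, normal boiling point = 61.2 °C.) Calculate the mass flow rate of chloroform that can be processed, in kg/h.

Δh = 0.970×(61.2−34.6) + 247.0 + 0.550×(91.7−61.2) = 289.58 kJ/kg
Q = 152 kW = 152 kJ/s = 547200 kJ/h
ṁ = Q/Δh = 547200 / 289.58 = 1889.7 kg/h

ṁ = 1890 kg/h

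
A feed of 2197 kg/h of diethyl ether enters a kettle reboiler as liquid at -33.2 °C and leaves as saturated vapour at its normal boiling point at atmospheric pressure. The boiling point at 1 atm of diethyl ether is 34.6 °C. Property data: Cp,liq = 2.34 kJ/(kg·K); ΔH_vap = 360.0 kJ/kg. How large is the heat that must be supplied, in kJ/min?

liquid -33.2→34.6 °C: 158.65 kJ/kg
vaporisation at 34.6 °C: 360 kJ/kg
Δh = 158.65 + 360 = 518.65 kJ/kg
Q = ṁ·Δh = 2197 kg/h × 518.65 kJ/kg = 1.1395e+06 kJ/h
|Q| = 316.52 kW = 18991 kJ/min

Q = 19000 kJ/min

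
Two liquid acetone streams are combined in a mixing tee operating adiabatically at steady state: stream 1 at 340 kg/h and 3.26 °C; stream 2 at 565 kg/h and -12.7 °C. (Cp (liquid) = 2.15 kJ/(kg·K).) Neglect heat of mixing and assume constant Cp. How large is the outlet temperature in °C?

Energy balance with Q = 0: Σ ṁᵢCp,ᵢ(T_out − Tᵢ) = 0
Σ ṁᵢCp,ᵢTᵢ = 340×2.15×3.26 + 565×2.15×-12.7 = -13044
Σ ṁᵢCp,ᵢ = 340×2.15 + 565×2.15 = 1945.8
T_out = -13044 / 1945.8 = -6.704 °C

T_out = -6.70 °C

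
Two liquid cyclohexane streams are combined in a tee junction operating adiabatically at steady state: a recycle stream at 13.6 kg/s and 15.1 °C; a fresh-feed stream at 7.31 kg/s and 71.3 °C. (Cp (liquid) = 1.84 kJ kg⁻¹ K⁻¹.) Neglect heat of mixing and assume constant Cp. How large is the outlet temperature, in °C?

T_out = 34.7 °C

No heat crosses the boundary, so H_out = H_in.
T_out = Σ ṁᵢCp,ᵢTᵢ / Σ ṁᵢCp,ᵢ
      = 1336.9 / 38.474 = 34.747 °C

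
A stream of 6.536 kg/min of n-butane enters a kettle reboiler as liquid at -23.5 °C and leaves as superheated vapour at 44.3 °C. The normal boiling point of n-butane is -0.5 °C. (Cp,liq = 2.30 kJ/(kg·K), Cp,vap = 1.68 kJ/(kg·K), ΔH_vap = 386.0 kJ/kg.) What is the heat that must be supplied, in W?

Q = 56000 W

liquid -23.5→-0.5 °C: 52.9 kJ/kg
vaporisation at -0.5 °C: 386 kJ/kg
vapour -0.5→44.3 °C: 75.264 kJ/kg
Δh = 52.9 + 386 + 75.264 = 514.16 kJ/kg
Q = ṁ·Δh = 6.536 kg/min × 514.16 kJ/kg = 3360.6 kJ/min
|Q| = 56.01 kW = 56010 W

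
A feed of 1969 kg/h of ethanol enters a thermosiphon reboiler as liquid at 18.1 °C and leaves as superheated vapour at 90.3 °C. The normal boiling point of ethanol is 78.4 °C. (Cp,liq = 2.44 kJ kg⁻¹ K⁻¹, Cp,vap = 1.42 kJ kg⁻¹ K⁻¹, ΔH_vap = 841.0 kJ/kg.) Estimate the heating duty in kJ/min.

Q = 33000 kJ/min

liquid 18.1→78.4 °C: 147.13 kJ/kg
vaporisation at 78.4 °C: 841 kJ/kg
vapour 78.4→90.3 °C: 16.898 kJ/kg
Δh = 147.13 + 841 + 16.898 = 1005 kJ/kg
Q = ṁ·Δh = 1969 kg/h × 1005 kJ/kg = 1.9789e+06 kJ/h
|Q| = 549.7 kW = 32982 kJ/min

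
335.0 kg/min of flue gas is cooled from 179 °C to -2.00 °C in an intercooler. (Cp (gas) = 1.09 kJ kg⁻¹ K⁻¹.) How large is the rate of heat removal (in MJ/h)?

Q = ṁ·Cp·ΔT = 335.0 × 1.09 × (-2.00 − 179) = -66092 kJ/min
Converting: 66092 / 60 s = 1101.5 kW
Cooling duty = 3965.5 MJ/h

Q_c = 3970 MJ/h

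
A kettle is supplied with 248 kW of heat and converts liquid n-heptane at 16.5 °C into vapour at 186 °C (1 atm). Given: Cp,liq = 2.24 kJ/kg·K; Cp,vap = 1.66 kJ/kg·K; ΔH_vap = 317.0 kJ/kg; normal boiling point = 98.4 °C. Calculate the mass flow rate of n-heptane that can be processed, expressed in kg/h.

ṁ = 1380 kg/h

Δh = 2.24×(98.4−16.5) + 317.0 + 1.66×(186−98.4) = 645.87 kJ/kg
Q = 248 kW = 248 kJ/s = 892800 kJ/h
ṁ = Q/Δh = 892800 / 645.87 = 1382.3 kg/h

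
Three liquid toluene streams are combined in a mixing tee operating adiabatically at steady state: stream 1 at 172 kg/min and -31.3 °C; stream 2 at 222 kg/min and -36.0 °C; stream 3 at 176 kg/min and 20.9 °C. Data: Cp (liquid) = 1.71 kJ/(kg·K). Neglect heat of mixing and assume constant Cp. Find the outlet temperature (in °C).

T_out = -17.0 °C

No heat crosses the boundary, so H_out = H_in.
Σ ṁᵢCp,ᵢTᵢ = 172×1.71×-31.3 + 222×1.71×-36.0 + 176×1.71×20.9 = -16582
Σ ṁᵢCp,ᵢ = 172×1.71 + 222×1.71 + 176×1.71 = 974.7
T_out = -16582 / 974.7 = -17.013 °C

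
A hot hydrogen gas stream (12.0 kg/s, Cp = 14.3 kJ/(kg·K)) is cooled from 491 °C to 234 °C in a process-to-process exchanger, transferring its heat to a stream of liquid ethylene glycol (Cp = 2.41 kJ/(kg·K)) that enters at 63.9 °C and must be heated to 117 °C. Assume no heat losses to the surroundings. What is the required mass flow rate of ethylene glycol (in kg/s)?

Heat released by hot stream: Q = 12.0 × 14.3 × (491 − 234) = 44101 kJ/s
Energy balance on cold side (adiabatic exchanger): Q = ṁ_c·Cp_c·(T_c,out − T_c,in)
ṁ_c = 44101 / [2.41 × (117 − 63.9)] = 344.62 kg/s

ṁ_c = 345 kg/s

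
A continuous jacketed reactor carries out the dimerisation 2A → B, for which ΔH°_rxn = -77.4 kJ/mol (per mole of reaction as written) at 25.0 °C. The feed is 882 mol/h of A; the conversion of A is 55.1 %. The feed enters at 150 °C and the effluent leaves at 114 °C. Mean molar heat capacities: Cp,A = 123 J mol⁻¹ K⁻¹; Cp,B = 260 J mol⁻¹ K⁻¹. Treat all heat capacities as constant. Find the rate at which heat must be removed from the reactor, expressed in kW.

Q_out = 6.23 kW

Extent of reaction ξ = 0.551 × 882 / 2 = 242.99 mol/h
Reaction term: ξ·ΔH°_rxn = 242.99 × -77.4 = -18808 kJ/h
Sensible, feed 150→25 °C: -13561 kJ/h
Outlet flows (mol/h): A 396.02, B 242.99
Sensible, products 25→114 °C: 9958 kJ/h
Q = ΔH = -22410 kJ/h = -6.2251 kW
Heat removed = 6.2251 kW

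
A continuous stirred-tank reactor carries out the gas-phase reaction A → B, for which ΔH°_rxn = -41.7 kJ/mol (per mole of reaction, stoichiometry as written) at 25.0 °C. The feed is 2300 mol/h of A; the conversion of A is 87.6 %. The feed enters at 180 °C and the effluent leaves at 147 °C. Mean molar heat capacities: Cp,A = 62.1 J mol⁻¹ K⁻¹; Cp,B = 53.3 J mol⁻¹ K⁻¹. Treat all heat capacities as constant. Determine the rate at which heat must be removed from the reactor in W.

Extent of reaction ξ = 0.876 × 2300 = 2014.8 mol/h
Reaction term: ξ·ΔH°_rxn = 2014.8 × -41.7 = -84017 kJ/h
Sensible, feed 180→25 °C: -22139 kJ/h
Outlet flows (mol/h): A 285.2, B 2014.8
Sensible, products 25→147 °C: 15262 kJ/h
Q = ΔH = -90894 kJ/h = -25.248 kW
Heat removed = 25248 W

Q_out = 25200 W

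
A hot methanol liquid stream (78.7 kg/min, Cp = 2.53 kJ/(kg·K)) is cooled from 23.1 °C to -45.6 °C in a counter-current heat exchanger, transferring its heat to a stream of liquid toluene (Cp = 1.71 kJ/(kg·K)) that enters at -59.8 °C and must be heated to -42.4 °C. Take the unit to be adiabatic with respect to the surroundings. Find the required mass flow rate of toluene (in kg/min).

Heat released by hot stream: Q = 78.7 × 2.53 × (23.1 − -45.6) = 13679 kJ/min
Energy balance on cold side (adiabatic exchanger): Q = ṁ_c·Cp_c·(T_c,out − T_c,in)
ṁ_c = 13679 / [1.71 × (-42.4 − -59.8)] = 459.73 kg/min

ṁ_c = 460 kg/min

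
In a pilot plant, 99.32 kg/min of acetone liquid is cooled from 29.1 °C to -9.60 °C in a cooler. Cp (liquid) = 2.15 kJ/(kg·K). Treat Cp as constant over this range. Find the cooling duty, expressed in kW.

Q = ṁ·Cp·ΔT = 99.32 × 2.15 × (-9.60 − 29.1) = -8263.9 kJ/min
Converting: 8263.9 / 60 s = 137.73 kW

Q_c = 138 kW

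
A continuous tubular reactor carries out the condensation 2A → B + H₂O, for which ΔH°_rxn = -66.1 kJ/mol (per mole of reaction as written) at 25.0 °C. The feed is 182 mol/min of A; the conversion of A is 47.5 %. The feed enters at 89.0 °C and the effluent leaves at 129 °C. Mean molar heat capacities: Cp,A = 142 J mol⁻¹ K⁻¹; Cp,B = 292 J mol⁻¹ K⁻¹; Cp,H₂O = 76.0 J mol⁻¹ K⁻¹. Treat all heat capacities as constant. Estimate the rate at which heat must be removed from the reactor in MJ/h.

Q_out = 86.7 MJ/h

Extent of reaction ξ = 0.475 × 182 / 2 = 43.225 mol/min
Reaction term: ξ·ΔH°_rxn = 43.225 × -66.1 = -2857.2 kJ/min
Sensible, feed 89.0→25 °C: -1654 kJ/min
Outlet flows (mol/min): A 95.55, B 43.225, H₂O 43.225
Sensible, products 25→129 °C: 3065.4 kJ/min
Q = ΔH = -1445.8 kJ/min = -24.097 kW
Heat removed = 86.748 MJ/h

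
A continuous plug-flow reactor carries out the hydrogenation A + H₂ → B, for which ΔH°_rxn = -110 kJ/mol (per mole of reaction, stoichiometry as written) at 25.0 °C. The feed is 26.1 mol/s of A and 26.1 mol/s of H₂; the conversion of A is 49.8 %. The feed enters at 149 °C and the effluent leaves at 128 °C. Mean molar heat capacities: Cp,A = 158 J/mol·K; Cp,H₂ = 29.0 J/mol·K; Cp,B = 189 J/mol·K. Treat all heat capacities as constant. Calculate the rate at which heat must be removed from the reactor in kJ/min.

Q_out = 91800 kJ/min

Extent of reaction ξ = 0.498 × 26.1 = 12.998 mol/s
Reaction term: ξ·ΔH°_rxn = 12.998 × -110 = -1429.8 kJ/s
Sensible, feed 149→25 °C: -605.21 kJ/s
Outlet flows (mol/s): A 13.102, H₂ 13.102, B 12.998
Sensible, products 25→128 °C: 505.39 kJ/s
Q = ΔH = -1529.6 kJ/s = -1529.6 kW
Heat removed = 91775 kJ/min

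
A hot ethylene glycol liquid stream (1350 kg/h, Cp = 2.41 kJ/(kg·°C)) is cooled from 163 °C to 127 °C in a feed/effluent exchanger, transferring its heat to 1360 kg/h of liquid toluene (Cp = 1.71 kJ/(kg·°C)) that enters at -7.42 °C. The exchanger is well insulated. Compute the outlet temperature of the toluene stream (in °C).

T_c,out = 42.9 °C

Heat released by hot stream: Q = 1350 × 2.41 × (163 − 127) = 117130 kJ/h
Energy balance on cold side (adiabatic exchanger): Q = ṁ_c·Cp_c·(T_c,out − T_c,in)
T_c,out = -7.42 + 117130/(1360 × 1.71) = 42.944 °C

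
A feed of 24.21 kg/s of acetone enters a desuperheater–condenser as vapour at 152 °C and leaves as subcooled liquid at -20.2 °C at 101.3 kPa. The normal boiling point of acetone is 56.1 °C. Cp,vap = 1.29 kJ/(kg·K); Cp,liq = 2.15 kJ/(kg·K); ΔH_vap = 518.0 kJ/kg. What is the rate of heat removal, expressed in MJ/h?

vapour 152→56.1 °C: -123.71 kJ/kg
condensation at 56.1 °C: -518 kJ/kg
liquid 56.1→-20.2 °C: -164.04 kJ/kg
Δh = -123.71 + -518 + -164.04 = -805.76 kJ/kg
Q = ṁ·Δh = 24.21 kg/s × -805.76 kJ/kg = -19507 kJ/s
|Q| = 19507 kW = 70226 MJ/h

Q_c = 70200 MJ/h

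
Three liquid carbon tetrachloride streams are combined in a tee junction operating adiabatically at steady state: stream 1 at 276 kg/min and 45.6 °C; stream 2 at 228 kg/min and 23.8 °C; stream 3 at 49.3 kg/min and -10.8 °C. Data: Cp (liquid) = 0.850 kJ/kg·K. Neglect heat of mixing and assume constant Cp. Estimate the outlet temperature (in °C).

T_out = 31.6 °C

Adiabatic, steady state ⇒ Σ ṁᵢCp,ᵢ(T_out − Tᵢ) = 0
Σ ṁᵢCp,ᵢTᵢ = 276×0.850×45.6 + 228×0.850×23.8 + 49.3×0.850×-10.8 = 14858
Σ ṁᵢCp,ᵢ = 276×0.850 + 228×0.850 + 49.3×0.850 = 470.3
T_out = 14858 / 470.3 = 31.591 °C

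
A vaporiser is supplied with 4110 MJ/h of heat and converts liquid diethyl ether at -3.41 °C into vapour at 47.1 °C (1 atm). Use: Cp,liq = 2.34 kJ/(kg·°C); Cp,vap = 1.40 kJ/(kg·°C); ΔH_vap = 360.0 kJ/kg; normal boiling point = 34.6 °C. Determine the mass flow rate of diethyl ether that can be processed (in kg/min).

Δh = 2.34×(34.6−-3.41) + 360.0 + 1.40×(47.1−34.6) = 466.44 kJ/kg
Q = 4110 MJ/h = 1141.7 kJ/s = 68500 kJ/min
ṁ = Q/Δh = 68500 / 466.44 = 146.86 kg/min

ṁ = 147 kg/min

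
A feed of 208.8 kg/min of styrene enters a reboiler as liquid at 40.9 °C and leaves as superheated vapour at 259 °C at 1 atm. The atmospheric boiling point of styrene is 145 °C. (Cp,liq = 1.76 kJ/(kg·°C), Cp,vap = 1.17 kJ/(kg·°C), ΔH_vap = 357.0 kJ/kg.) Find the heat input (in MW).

Q = 2.34 MW

liquid 40.9→145 °C: 183.22 kJ/kg
vaporisation at 145 °C: 357 kJ/kg
vapour 145→259 °C: 133.38 kJ/kg
Δh = 183.22 + 357 + 133.38 = 673.6 kJ/kg
Q = ṁ·Δh = 208.8 kg/min × 673.6 kJ/kg = 140650 kJ/min
|Q| = 2344.1 kW = 2.3441 MW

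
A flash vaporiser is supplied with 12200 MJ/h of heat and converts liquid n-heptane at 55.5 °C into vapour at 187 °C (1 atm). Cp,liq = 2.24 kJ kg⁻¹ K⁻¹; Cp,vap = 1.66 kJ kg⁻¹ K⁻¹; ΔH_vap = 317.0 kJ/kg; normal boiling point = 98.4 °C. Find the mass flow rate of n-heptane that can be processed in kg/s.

Δh = 2.24×(98.4−55.5) + 317.0 + 1.66×(187−98.4) = 560.17 kJ/kg
Q = 12200 MJ/h = 3388.9 kJ/s = 3388.9 kJ/s
ṁ = Q/Δh = 3388.9 / 560.17 = 6.0497 kg/s

ṁ = 6.05 kg/s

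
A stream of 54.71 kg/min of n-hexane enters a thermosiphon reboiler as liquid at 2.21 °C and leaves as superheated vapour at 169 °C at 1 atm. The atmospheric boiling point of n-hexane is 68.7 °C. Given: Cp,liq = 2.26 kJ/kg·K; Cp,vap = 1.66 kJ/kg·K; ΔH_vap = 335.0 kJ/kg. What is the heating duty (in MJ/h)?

liquid 2.21→68.7 °C: 150.27 kJ/kg
vaporisation at 68.7 °C: 335 kJ/kg
vapour 68.7→169 °C: 166.5 kJ/kg
Δh = 150.27 + 335 + 166.5 = 651.77 kJ/kg
Q = ṁ·Δh = 54.71 kg/min × 651.77 kJ/kg = 35658 kJ/min
|Q| = 594.3 kW = 2139.5 MJ/h

Q = 2140 MJ/h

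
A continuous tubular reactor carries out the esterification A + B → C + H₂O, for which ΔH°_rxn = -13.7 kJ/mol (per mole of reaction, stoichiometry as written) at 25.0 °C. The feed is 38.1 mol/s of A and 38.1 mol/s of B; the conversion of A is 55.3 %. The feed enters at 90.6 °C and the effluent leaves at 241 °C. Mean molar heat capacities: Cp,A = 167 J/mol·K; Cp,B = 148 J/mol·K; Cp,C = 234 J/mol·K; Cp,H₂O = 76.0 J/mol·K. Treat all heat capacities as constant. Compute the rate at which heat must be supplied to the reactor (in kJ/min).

Extent of reaction ξ = 0.553 × 38.1 = 21.069 mol/s
Reaction term: ξ·ΔH°_rxn = 21.069 × -13.7 = -288.65 kJ/s
Sensible, feed 90.6→25 °C: -787.3 kJ/s
Outlet flows (mol/s): A 17.031, B 17.031, C 21.069, H₂O 21.069
Sensible, products 25→241 °C: 2569.6 kJ/s
Q = ΔH = 1493.6 kJ/s = 1493.6 kW
Heat supplied = 89617 kJ/min

Q_in = 89600 kJ/min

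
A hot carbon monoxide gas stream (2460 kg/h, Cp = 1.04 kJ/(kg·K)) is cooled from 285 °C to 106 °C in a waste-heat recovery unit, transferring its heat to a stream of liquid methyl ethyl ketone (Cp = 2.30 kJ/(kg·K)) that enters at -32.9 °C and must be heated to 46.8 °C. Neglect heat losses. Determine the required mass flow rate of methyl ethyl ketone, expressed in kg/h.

ṁ_c = 2500 kg/h

Heat released by hot stream: Q = 2460 × 1.04 × (285 − 106) = 457950 kJ/h
Energy balance on cold side (adiabatic exchanger): Q = ṁ_c·Cp_c·(T_c,out − T_c,in)
ṁ_c = 457950 / [2.30 × (46.8 − -32.9)] = 2498.2 kg/h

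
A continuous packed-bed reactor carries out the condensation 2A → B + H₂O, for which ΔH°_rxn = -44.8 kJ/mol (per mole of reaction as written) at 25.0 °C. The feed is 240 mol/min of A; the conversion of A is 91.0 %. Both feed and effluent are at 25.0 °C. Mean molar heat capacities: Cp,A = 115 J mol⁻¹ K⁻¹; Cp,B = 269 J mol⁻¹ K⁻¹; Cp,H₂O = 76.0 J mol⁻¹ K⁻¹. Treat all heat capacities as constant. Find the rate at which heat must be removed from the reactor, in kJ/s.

Extent of reaction ξ = 0.910 × 240 / 2 = 109.2 mol/min
Reaction term: ξ·ΔH°_rxn = 109.2 × -44.8 = -4892.2 kJ/min
Q = ΔH = -4892.2 kJ/min = -81.536 kW
Heat removed = 81.536 kJ/s

Q_out = 81.5 kJ/s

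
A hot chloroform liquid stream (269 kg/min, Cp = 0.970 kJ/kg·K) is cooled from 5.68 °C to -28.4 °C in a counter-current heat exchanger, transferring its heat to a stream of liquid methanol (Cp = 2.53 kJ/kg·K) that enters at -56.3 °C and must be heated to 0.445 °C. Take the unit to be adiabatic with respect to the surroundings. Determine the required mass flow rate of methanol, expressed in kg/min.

ṁ_c = 61.9 kg/min

Heat released by hot stream: Q = 269 × 0.970 × (5.68 − -28.4) = 8892.5 kJ/min
Energy balance on cold side (adiabatic exchanger): Q = ṁ_c·Cp_c·(T_c,out − T_c,in)
ṁ_c = 8892.5 / [2.53 × (0.445 − -56.3)] = 61.941 kg/min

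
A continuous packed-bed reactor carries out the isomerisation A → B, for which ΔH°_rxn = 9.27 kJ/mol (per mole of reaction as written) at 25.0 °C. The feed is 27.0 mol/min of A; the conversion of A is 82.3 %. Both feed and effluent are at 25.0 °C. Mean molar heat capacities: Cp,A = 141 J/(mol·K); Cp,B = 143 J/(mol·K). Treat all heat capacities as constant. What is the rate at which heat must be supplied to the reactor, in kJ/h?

Extent of reaction ξ = 0.823 × 27.0 = 22.221 mol/min
Reaction term: ξ·ΔH°_rxn = 22.221 × 9.27 = 205.99 kJ/min
Q = ΔH = 205.99 kJ/min = 3.4331 kW
Heat supplied = 12359 kJ/h

Q_in = 12400 kJ/h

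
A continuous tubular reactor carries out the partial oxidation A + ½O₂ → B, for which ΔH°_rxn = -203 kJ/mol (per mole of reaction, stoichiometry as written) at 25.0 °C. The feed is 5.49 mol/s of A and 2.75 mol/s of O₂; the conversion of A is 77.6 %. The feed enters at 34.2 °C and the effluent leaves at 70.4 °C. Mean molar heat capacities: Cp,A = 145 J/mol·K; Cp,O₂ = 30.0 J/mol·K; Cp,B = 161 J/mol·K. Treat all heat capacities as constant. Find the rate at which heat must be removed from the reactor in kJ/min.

Q_out = 50000 kJ/min

Extent of reaction ξ = 0.776 × 5.49 = 4.2602 mol/s
Reaction term: ξ·ΔH°_rxn = 4.2602 × -203 = -864.83 kJ/s
Sensible, feed 34.2→25 °C: -8.0827 kJ/s
Outlet flows (mol/s): A 1.2298, O₂ 0.61988, B 4.2602
Sensible, products 25→70.4 °C: 40.08 kJ/s
Q = ΔH = -832.83 kJ/s = -832.83 kW
Heat removed = 49970 kJ/min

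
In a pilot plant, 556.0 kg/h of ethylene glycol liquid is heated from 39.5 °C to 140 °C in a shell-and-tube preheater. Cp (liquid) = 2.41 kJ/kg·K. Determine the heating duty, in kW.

Q = 37.4 kW

Q = ṁ·Cp·ΔT = 556.0 × 2.41 × (140 − 39.5) = 134670 kJ/h
Converting: 134670 / 3600 s = 37.407 kW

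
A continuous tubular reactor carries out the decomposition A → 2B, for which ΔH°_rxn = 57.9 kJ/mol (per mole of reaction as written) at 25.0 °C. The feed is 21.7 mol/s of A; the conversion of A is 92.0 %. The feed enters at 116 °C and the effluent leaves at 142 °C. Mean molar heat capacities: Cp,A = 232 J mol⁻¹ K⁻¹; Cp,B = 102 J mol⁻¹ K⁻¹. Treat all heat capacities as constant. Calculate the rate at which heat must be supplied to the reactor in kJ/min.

Q_in = 73300 kJ/min

Extent of reaction ξ = 0.920 × 21.7 = 19.964 mol/s
Reaction term: ξ·ΔH°_rxn = 19.964 × 57.9 = 1155.9 kJ/s
Sensible, feed 116→25 °C: -458.13 kJ/s
Outlet flows (mol/s): A 1.736, B 39.928
Sensible, products 25→142 °C: 523.62 kJ/s
Q = ΔH = 1221.4 kJ/s = 1221.4 kW
Heat supplied = 73284 kJ/min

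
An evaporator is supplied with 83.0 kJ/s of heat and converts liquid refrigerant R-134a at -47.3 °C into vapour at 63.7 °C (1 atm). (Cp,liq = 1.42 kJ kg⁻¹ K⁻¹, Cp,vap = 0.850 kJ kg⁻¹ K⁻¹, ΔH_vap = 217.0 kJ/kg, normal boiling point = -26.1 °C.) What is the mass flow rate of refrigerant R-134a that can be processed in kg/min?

ṁ = 15.4 kg/min

Δh = 1.42×(-26.1−-47.3) + 217.0 + 0.850×(63.7−-26.1) = 323.43 kJ/kg
Q = 83.0 kJ/s = 83 kJ/s = 4980 kJ/min
ṁ = Q/Δh = 4980 / 323.43 = 15.397 kg/min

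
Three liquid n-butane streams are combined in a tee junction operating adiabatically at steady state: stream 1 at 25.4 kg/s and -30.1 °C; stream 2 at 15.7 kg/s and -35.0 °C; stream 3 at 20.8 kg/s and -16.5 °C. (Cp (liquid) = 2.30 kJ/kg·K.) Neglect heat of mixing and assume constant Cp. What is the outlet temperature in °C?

No heat crosses the boundary, so H_out = H_in.
T_out = Σ ṁᵢCp,ᵢTᵢ / Σ ṁᵢCp,ᵢ
      = -3811.7 / 142.37 = -26.773 °C

T_out = -26.8 °C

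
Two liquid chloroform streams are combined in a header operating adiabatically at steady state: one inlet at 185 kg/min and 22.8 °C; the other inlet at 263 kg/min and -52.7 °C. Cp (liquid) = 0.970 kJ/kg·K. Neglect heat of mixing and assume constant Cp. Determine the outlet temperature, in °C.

T_out = -21.5 °C

Energy balance with Q = 0: Σ ṁᵢCp,ᵢ(T_out − Tᵢ) = 0
T_out = Σ ṁᵢCp,ᵢTᵢ / Σ ṁᵢCp,ᵢ
      = -9352.8 / 434.56 = -21.523 °C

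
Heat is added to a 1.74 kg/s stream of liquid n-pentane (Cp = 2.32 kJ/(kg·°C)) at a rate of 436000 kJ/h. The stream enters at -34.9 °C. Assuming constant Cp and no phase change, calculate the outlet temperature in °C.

Q = 436000 kJ/h = 121.11 kJ/s
ΔT = Q/(ṁ·Cp) = 121.11/(1.74×2.32) = 30.002 K
T_out = -34.9 + 30.002 = -4.8982 °C

T_out = -4.90 °C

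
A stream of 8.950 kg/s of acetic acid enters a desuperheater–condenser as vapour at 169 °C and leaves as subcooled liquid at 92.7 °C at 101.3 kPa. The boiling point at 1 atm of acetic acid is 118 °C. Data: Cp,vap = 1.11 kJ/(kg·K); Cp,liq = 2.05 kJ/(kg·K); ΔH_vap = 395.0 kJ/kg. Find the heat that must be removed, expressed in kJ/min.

Q_c = 270000 kJ/min

vapour 169→118 °C: -56.61 kJ/kg
condensation at 118 °C: -395 kJ/kg
liquid 118→92.7 °C: -51.865 kJ/kg
Δh = -56.61 + -395 + -51.865 = -503.48 kJ/kg
Q = ṁ·Δh = 8.950 kg/s × -503.48 kJ/kg = -4506.1 kJ/s
|Q| = 4506.1 kW = 270370 kJ/min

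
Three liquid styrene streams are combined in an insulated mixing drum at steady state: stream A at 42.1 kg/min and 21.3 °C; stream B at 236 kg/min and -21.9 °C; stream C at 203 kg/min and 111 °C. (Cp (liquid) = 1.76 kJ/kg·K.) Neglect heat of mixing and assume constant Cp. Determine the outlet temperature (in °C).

Energy balance with Q = 0: Σ ṁᵢCp,ᵢ(T_out − Tᵢ) = 0
T_out = Σ ṁᵢCp,ᵢTᵢ / Σ ṁᵢCp,ᵢ
      = 32140 / 846.74 = 37.957 °C

T_out = 38.0 °C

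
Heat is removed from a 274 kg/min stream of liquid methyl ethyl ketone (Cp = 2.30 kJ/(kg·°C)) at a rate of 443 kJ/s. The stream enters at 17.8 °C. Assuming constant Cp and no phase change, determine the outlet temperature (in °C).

T_out = -24.4 °C

Q = 443 kJ/s = 26580 kJ/min
ΔT = Q/(ṁ·Cp) = 26580/(274×2.30) = 42.177 K
T_out = 17.8 − 42.177 = -24.377 °C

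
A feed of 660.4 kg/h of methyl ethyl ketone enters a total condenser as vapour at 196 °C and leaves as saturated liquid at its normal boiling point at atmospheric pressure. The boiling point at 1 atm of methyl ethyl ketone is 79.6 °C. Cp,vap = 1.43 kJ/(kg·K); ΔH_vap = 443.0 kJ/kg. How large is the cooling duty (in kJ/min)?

Q_c = 6710 kJ/min

vapour 196→79.6 °C: -166.45 kJ/kg
condensation at 79.6 °C: -443 kJ/kg
Δh = -166.45 + -443 = -609.45 kJ/kg
Q = ṁ·Δh = 660.4 kg/h × -609.45 kJ/kg = -402480 kJ/h
|Q| = 111.8 kW = 6708 kJ/min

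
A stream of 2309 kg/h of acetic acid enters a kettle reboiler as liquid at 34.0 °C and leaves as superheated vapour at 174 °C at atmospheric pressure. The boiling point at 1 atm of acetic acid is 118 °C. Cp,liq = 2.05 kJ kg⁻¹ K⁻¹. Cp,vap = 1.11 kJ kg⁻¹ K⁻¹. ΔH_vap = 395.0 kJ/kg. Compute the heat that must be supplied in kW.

liquid 34.0→118 °C: 172.2 kJ/kg
vaporisation at 118 °C: 395 kJ/kg
vapour 118→174 °C: 62.16 kJ/kg
Δh = 172.2 + 395 + 62.16 = 629.36 kJ/kg
Q = ṁ·Δh = 2309 kg/h × 629.36 kJ/kg = 1.4532e+06 kJ/h
|Q| = 403.66 kW

Q = 404 kW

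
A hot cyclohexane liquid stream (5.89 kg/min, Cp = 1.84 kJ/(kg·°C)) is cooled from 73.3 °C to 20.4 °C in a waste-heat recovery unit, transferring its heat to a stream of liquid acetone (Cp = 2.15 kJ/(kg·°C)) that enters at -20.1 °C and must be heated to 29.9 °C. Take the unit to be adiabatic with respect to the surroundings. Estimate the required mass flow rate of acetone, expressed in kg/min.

Heat released by hot stream: Q = 5.89 × 1.84 × (73.3 − 20.4) = 573.31 kJ/min
Energy balance on cold side (adiabatic exchanger): Q = ṁ_c·Cp_c·(T_c,out − T_c,in)
ṁ_c = 573.31 / [2.15 × (29.9 − -20.1)] = 5.3331 kg/min

ṁ_c = 5.33 kg/min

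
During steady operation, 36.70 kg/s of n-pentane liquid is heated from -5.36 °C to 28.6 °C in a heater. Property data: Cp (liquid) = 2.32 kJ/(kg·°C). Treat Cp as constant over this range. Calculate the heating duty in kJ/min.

Q = 173000 kJ/min

Q = ṁ·Cp·ΔT = 36.70 × 2.32 × (28.6 − -5.36) = 2891.5 kJ/s
Heating duty = 173490 kJ/min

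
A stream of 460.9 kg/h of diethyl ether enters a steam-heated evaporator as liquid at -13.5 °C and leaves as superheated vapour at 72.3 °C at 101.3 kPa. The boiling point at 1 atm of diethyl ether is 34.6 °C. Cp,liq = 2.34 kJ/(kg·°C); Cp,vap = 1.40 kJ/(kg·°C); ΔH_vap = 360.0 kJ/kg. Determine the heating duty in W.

Q = 67300 W

liquid -13.5→34.6 °C: 112.55 kJ/kg
vaporisation at 34.6 °C: 360 kJ/kg
vapour 34.6→72.3 °C: 52.78 kJ/kg
Δh = 112.55 + 360 + 52.78 = 525.33 kJ/kg
Q = ṁ·Δh = 460.9 kg/h × 525.33 kJ/kg = 242130 kJ/h
|Q| = 67.257 kW = 67257 W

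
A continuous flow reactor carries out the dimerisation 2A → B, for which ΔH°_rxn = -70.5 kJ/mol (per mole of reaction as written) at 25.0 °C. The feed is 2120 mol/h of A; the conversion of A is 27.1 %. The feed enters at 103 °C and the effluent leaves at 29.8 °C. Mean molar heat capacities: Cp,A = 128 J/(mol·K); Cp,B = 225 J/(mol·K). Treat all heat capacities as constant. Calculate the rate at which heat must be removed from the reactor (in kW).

Extent of reaction ξ = 0.271 × 2120 / 2 = 287.26 mol/h
Reaction term: ξ·ΔH°_rxn = 287.26 × -70.5 = -20252 kJ/h
Sensible, feed 103→25 °C: -21166 kJ/h
Outlet flows (mol/h): A 1545.5, B 287.26
Sensible, products 25→29.8 °C: 1259.8 kJ/h
Q = ΔH = -40158 kJ/h = -11.155 kW
Heat removed = 11.155 kW

Q_out = 11.2 kW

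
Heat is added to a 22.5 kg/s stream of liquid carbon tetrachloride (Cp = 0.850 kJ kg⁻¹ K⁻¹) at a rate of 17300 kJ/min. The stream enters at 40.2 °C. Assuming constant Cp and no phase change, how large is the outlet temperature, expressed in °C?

T_out = 55.3 °C

Q = 17300 kJ/min = 288.33 kJ/s
ΔT = Q/(ṁ·Cp) = 288.33/(22.5×0.850) = 15.076 K
T_out = 40.2 + 15.076 = 55.276 °C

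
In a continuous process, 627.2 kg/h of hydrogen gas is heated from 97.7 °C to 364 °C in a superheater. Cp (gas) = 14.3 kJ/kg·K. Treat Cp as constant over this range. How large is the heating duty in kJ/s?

Q = ṁ·Cp·ΔT = 627.2 × 14.3 × (364 − 97.7) = 2.3884e+06 kJ/h
Converting: 2.3884e+06 / 3600 s = 663.45 kW

Q = 663 kJ/s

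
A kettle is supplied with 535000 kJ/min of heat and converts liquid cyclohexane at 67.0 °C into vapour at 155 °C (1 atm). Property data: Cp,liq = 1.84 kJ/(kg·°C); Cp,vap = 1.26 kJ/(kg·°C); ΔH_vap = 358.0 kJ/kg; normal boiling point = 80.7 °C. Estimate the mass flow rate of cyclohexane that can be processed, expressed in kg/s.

ṁ = 18.7 kg/s

Δh = 1.84×(80.7−67.0) + 358.0 + 1.26×(155−80.7) = 476.83 kJ/kg
Q = 535000 kJ/min = 8916.7 kJ/s = 8916.7 kJ/s
ṁ = Q/Δh = 8916.7 / 476.83 = 18.7 kg/s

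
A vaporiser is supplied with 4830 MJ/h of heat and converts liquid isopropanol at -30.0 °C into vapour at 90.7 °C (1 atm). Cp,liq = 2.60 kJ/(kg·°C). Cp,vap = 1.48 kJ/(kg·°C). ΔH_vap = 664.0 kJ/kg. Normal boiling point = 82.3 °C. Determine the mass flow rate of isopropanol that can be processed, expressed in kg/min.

ṁ = 83.1 kg/min

Δh = 2.60×(82.3−-30.0) + 664.0 + 1.48×(90.7−82.3) = 968.41 kJ/kg
Q = 4830 MJ/h = 1341.7 kJ/s = 80500 kJ/min
ṁ = Q/Δh = 80500 / 968.41 = 83.126 kg/min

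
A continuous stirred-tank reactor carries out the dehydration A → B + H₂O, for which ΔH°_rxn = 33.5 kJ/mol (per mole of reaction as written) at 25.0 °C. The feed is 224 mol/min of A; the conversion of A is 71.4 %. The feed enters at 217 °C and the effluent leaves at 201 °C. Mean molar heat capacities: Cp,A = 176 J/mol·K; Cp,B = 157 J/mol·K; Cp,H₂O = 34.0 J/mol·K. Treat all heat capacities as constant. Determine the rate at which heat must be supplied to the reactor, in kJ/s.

Extent of reaction ξ = 0.714 × 224 = 159.94 mol/min
Reaction term: ξ·ΔH°_rxn = 159.94 × 33.5 = 5357.9 kJ/min
Sensible, feed 217→25 °C: -7569.4 kJ/min
Outlet flows (mol/min): A 64.064, B 159.94, H₂O 159.94
Sensible, products 25→201 °C: 7360.9 kJ/min
Q = ΔH = 5149.3 kJ/min = 85.822 kW
Heat supplied = 85.822 kJ/s

Q_in = 85.8 kJ/s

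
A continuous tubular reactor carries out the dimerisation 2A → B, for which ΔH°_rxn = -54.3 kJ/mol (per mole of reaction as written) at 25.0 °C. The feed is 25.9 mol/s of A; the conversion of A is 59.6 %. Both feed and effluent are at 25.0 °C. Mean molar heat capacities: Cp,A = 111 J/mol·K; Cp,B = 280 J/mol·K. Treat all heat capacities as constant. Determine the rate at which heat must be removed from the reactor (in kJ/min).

Q_out = 25100 kJ/min

Extent of reaction ξ = 0.596 × 25.9 / 2 = 7.7182 mol/s
Reaction term: ξ·ΔH°_rxn = 7.7182 × -54.3 = -419.1 kJ/s
Q = ΔH = -419.1 kJ/s = -419.1 kW
Heat removed = 25146 kJ/min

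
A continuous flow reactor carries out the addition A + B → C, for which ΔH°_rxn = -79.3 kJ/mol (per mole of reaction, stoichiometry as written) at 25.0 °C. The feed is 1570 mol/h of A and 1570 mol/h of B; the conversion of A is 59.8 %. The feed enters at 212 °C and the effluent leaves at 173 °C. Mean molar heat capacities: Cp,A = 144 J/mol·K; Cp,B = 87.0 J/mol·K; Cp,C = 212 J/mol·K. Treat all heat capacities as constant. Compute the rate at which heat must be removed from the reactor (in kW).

Q_out = 25.3 kW

Extent of reaction ξ = 0.598 × 1570 = 938.86 mol/h
Reaction term: ξ·ΔH°_rxn = 938.86 × -79.3 = -74452 kJ/h
Sensible, feed 212→25 °C: -67819 kJ/h
Outlet flows (mol/h): A 631.14, B 631.14, C 938.86
Sensible, products 25→173 °C: 51035 kJ/h
Q = ΔH = -91236 kJ/h = -25.343 kW
Heat removed = 25.343 kW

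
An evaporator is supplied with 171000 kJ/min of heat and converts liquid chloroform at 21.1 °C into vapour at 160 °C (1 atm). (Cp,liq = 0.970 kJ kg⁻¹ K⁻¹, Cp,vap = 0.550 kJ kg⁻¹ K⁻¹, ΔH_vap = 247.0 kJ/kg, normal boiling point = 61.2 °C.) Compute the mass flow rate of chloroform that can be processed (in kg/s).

ṁ = 8.38 kg/s

Δh = 0.970×(61.2−21.1) + 247.0 + 0.550×(160−61.2) = 340.24 kJ/kg
Q = 171000 kJ/min = 2850 kJ/s = 2850 kJ/s
ṁ = Q/Δh = 2850 / 340.24 = 8.3765 kg/s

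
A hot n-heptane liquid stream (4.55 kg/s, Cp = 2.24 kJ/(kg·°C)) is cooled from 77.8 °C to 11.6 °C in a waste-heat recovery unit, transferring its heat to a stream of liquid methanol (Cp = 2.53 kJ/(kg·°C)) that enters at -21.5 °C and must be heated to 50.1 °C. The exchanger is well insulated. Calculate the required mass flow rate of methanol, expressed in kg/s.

ṁ_c = 3.72 kg/s

Heat released by hot stream: Q = 4.55 × 2.24 × (77.8 − 11.6) = 674.71 kJ/s
Energy balance on cold side (adiabatic exchanger): Q = ṁ_c·Cp_c·(T_c,out − T_c,in)
ṁ_c = 674.71 / [2.53 × (50.1 − -21.5)] = 3.7246 kg/s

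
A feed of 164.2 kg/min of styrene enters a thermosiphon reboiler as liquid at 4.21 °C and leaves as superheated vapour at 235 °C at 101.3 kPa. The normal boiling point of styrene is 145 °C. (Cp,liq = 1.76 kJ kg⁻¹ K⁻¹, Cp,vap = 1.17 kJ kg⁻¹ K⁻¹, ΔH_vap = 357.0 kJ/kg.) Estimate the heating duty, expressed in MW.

liquid 4.21→145 °C: 247.79 kJ/kg
vaporisation at 145 °C: 357 kJ/kg
vapour 145→235 °C: 105.3 kJ/kg
Δh = 247.79 + 357 + 105.3 = 710.09 kJ/kg
Q = ṁ·Δh = 164.2 kg/min × 710.09 kJ/kg = 116600 kJ/min
|Q| = 1943.3 kW = 1.9433 MW

Q = 1.94 MW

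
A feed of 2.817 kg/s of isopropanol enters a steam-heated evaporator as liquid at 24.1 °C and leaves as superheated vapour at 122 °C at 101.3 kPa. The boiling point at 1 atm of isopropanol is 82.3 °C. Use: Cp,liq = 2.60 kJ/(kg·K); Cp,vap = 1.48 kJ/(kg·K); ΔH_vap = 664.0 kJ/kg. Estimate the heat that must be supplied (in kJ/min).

liquid 24.1→82.3 °C: 151.32 kJ/kg
vaporisation at 82.3 °C: 664 kJ/kg
vapour 82.3→122 °C: 58.756 kJ/kg
Δh = 151.32 + 664 + 58.756 = 874.08 kJ/kg
Q = ṁ·Δh = 2.817 kg/s × 874.08 kJ/kg = 2462.3 kJ/s
|Q| = 2462.3 kW = 147740 kJ/min

Q = 148000 kJ/min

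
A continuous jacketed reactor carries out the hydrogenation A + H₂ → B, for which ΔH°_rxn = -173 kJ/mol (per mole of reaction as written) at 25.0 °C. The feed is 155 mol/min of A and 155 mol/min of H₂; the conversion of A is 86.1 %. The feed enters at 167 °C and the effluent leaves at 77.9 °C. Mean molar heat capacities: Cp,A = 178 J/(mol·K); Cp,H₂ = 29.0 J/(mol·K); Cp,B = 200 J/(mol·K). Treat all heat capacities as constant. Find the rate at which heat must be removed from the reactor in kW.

Extent of reaction ξ = 0.861 × 155 = 133.45 mol/min
Reaction term: ξ·ΔH°_rxn = 133.45 × -173 = -23088 kJ/min
Sensible, feed 167→25 °C: -4556.1 kJ/min
Outlet flows (mol/min): A 21.545, H₂ 21.545, B 133.45
Sensible, products 25→77.9 °C: 1647.9 kJ/min
Q = ΔH = -25996 kJ/min = -433.27 kW
Heat removed = 433.27 kW

Q_out = 433 kW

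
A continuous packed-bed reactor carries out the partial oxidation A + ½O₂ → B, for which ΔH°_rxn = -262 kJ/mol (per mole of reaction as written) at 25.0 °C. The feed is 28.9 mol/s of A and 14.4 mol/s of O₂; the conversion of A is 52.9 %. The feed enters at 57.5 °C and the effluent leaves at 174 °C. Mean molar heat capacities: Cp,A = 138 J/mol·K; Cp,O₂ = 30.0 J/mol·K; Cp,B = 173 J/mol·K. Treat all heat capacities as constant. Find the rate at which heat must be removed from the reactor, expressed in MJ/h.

Q_out = 12400 MJ/h

Extent of reaction ξ = 0.529 × 28.9 = 15.288 mol/s
Reaction term: ξ·ΔH°_rxn = 15.288 × -262 = -4005.5 kJ/s
Sensible, feed 57.5→25 °C: -143.66 kJ/s
Outlet flows (mol/s): A 13.612, O₂ 6.756, B 15.288
Sensible, products 25→174 °C: 704.17 kJ/s
Q = ΔH = -3445 kJ/s = -3445 kW
Heat removed = 12402 MJ/h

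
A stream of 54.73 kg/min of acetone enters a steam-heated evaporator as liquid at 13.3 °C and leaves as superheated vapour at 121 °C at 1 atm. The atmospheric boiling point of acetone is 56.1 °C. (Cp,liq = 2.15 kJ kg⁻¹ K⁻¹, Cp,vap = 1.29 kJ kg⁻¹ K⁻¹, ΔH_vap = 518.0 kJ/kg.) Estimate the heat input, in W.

liquid 13.3→56.1 °C: 92.02 kJ/kg
vaporisation at 56.1 °C: 518 kJ/kg
vapour 56.1→121 °C: 83.721 kJ/kg
Δh = 92.02 + 518 + 83.721 = 693.74 kJ/kg
Q = ṁ·Δh = 54.73 kg/min × 693.74 kJ/kg = 37968 kJ/min
|Q| = 632.81 kW = 632810 W

Q = 633000 W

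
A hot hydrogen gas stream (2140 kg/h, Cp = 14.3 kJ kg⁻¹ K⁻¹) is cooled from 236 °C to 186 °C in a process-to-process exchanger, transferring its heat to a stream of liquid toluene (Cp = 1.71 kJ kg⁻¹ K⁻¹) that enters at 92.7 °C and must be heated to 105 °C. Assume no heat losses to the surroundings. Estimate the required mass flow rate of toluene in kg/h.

Heat released by hot stream: Q = 2140 × 14.3 × (236 − 186) = 1.5301e+06 kJ/h
Energy balance on cold side (adiabatic exchanger): Q = ṁ_c·Cp_c·(T_c,out − T_c,in)
ṁ_c = 1.5301e+06 / [1.71 × (105 − 92.7)] = 72748 kg/h

ṁ_c = 72700 kg/h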